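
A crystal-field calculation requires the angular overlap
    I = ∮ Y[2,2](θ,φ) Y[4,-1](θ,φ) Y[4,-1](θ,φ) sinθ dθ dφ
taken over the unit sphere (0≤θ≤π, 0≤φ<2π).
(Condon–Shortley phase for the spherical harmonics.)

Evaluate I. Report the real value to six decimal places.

Rules hold: Σm=0, L=10 even, 2≤4≤6.
N = 5·9·9 = 405
Δ = 2!·2!·6!/11! = 1/13860
Racah Σ t=0..2: t=0:+1/192 t=1:−1/36 t=2:+1/192 = -5/288
⇒ 3j(2 4 4; 0 0 0)² = 20/693, sgn -1
Racah Σ t=0..0: t=0:+1/144 = 1/144
⇒ 3j(2 4 4; 2 -1 -1)² = 10/231, sgn -1
4πI² = N·(3j₀)²·(3jₘ)² = 3000/5929
I = +1·√(0.505988/4π) = 0.20066192

0.200662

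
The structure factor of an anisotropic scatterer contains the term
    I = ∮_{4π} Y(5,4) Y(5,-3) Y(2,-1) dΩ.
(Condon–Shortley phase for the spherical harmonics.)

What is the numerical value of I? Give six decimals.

Rules hold: Σm=0, L=12 even, 0≤2≤10.
N = 11·11·5 = 605
Δ = 8!·2!·2!/13! = 1/38610
Racah Σ t=3..5: t=3:−1/2880 t=4:+1/576 t=5:−1/2880 = 1/960
⇒ 3j(5 5 2; 0 0 0)² = 10/429, sgn +1
Racah Σ t=0..1: t=0:+1/80640 t=1:−1/10080 = -1/11520
⇒ 3j(5 5 2; 4 -3 -1)² = 49/1430, sgn +1
4πI² = N·(3j₀)²·(3jₘ)² = 245/507
I = +1·√(0.483235/4π) = 0.19609844

0.196098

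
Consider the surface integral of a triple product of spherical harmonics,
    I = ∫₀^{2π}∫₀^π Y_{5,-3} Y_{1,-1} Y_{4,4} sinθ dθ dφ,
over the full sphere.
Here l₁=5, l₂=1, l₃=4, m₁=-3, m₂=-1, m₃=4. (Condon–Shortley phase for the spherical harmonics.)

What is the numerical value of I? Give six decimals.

-0.049106

m-sum 0 ✓  L=10 even ✓  4≤4≤6 ✓
Π(2lᵢ+1) = 11×3×9 = 297
triangle coeff Δ(5,1,4) = 1/495
Σ_t [1,1]: t=1:−1/576 = -1/576
(3j)²=5/99 [(5 1 4; 0 0 0)], sign=-1
Σ_t [0,0]: t=0:+1/80640 = 1/80640
(3j)²=1/495 [(5 1 4; -3 -1 4)], sign=+1
⇒ 4πI² = 1/33
I = (-1)√(1/33/(4π)) = -0.04910640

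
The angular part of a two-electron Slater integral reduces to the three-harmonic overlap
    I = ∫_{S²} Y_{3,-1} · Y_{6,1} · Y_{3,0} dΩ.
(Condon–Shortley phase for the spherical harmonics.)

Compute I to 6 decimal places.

m-sum 0 ✓  L=12 even ✓  3≤3≤9 ✓
Π(2lᵢ+1) = 7×13×7 = 637
triangle coeff Δ(3,6,3) = 1/12012
Σ_t [3,3]: t=3:−1/1296 = -1/1296
(3j)²=100/3003 [(3 6 3; 0 0 0)], sign=+1
Σ_t [4,4]: t=4:+1/1728 = 1/1728
(3j)²=25/858 [(3 6 3; -1 1 0)], sign=-1
⇒ 4πI² = 8750/14157
I = (-1)√(8750/14157/(4π)) = -0.22177545

-0.221775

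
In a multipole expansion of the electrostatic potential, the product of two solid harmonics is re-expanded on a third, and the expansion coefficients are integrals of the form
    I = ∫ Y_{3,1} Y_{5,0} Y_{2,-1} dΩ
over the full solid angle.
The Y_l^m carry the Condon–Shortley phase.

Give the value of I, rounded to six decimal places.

0.169433

Rules hold: Σm=0, L=10 even, 2≤2≤8.
N = 7·11·5 = 385
Δ = 6!·0!·4!/11! = 1/2310
Racah Σ t=3..3: t=3:−1/144 = -1/144
⇒ 3j(3 5 2; 0 0 0)² = 10/231, sgn -1
Racah Σ t=2..2: t=2:+1/288 = 1/288
⇒ 3j(3 5 2; 1 0 -1)² = 5/231, sgn -1
4πI² = N·(3j₀)²·(3jₘ)² = 250/693
I = +1·√(0.36075/4π) = 0.16943318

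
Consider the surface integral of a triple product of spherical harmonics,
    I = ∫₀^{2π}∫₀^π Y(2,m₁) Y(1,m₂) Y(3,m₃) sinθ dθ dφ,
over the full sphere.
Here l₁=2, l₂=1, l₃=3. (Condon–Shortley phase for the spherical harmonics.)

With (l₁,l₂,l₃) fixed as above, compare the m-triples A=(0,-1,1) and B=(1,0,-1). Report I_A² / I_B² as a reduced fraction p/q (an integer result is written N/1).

l's match ⇒ only the (l;m) 3-j factors differ between A and B.
A: triangle coeff Δ(2,1,3) = 1/105; Σ_t [0,0]: t=0:+1/8 = 1/8; (3j)²=2/35 [(2 1 3; 0 -1 1)], sign=+1
B: triangle coeff Δ(2,1,3) = 1/105; Σ_t [0,0]: t=0:+1/6 = 1/6; (3j)²=8/105 [(2 1 3; 1 0 -1)], sign=+1
I_A²/I_B² = (2/35)/(8/105) = 3/4

3/4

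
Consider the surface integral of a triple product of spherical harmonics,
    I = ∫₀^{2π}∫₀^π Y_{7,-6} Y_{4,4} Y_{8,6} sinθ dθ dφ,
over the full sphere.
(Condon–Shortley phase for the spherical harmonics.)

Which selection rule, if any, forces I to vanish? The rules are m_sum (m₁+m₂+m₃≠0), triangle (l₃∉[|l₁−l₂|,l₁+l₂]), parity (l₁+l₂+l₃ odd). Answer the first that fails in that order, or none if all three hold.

m_sum

m₁+m₂+m₃ = -6 + 4 + 6 = 4  ✗
triangle: |7−4|=3 ≤ l₃=8 ≤ 7+4=11
parity: l₁+l₂+l₃ = 19 is odd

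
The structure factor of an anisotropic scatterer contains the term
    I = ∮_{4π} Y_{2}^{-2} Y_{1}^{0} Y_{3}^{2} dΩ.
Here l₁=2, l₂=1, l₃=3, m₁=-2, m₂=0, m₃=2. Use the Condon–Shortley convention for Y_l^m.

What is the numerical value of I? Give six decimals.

0.184674

Rules hold: Σm=0, L=6 even, 1≤3≤3.
N = 5·3·7 = 105
Δ = 0!·4!·2!/7! = 1/105
Racah Σ t=0..0: t=0:+1/4 = 1/4
⇒ 3j(2 1 3; 0 0 0)² = 3/35, sgn -1
Racah Σ t=0..0: t=0:+1/24 = 1/24
⇒ 3j(2 1 3; -2 0 2)² = 1/21, sgn -1
4πI² = N·(3j₀)²·(3jₘ)² = 3/7
I = +1·√(0.428571/4π) = 0.18467439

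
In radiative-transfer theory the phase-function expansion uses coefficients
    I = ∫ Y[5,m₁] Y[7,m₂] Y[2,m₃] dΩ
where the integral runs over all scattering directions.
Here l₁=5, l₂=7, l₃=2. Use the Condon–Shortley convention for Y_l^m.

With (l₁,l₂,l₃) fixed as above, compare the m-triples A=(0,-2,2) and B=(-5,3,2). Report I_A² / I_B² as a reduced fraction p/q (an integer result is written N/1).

126/1

l's match ⇒ only the (l;m) 3-j factors differ between A and B.
A: triangle coeff Δ(5,7,2) = 1/15015; Σ_t [5,5]: t=5:−1/345600 = -1/345600; (3j)²=6/715 [(5 7 2; 0 -2 2)], sign=-1
B: triangle coeff Δ(5,7,2) = 1/15015; Σ_t [10,10]: t=10:+1/87091200 = 1/87091200; (3j)²=1/15015 [(5 7 2; -5 3 2)], sign=+1
I_A²/I_B² = (6/715)/(1/15015) = 126/1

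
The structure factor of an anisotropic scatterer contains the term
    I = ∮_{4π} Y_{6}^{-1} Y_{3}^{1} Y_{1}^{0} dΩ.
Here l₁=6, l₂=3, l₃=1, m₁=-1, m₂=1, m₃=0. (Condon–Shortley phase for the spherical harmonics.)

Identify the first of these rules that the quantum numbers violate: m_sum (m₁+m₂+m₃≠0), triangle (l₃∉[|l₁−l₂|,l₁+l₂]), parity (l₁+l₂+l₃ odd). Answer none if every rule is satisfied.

triangle

azimuthal sum: -1 + 1 + 0 = 0  ✓
3 ≤ 1 ≤ 9 (triangle on l)  ✗
L = 6 + 3 + 1 = 10 (even)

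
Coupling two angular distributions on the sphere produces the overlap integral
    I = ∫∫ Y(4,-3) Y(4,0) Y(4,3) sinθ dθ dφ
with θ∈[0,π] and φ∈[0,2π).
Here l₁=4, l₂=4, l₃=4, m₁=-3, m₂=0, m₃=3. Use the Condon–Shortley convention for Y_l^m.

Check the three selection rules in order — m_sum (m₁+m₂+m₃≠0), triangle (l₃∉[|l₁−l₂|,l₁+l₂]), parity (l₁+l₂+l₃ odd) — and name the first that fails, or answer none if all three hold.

none

azimuthal sum: -3 + 0 + 3 = 0  ✓
0 ≤ 4 ≤ 8 (triangle on l)  ✓
L = 4 + 4 + 4 = 12 (even)  ✓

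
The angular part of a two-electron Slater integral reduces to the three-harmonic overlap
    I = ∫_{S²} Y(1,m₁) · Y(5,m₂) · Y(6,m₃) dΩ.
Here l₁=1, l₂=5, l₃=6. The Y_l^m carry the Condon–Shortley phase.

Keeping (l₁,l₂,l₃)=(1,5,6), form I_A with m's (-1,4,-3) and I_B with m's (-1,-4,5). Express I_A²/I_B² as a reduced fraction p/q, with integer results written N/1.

Shared (l₁,l₂,l₃)=(1,5,6): N and (l;000)² cancel in I_A²/I_B².
A: Δ = 0!·2!·10!/13! = 1/858; Racah Σ t=0..0: t=0:+1/725760 = 1/725760; ⇒ 3j(1 5 6; -1 4 -3)² = 1/286, sgn -1
B: Δ = 0!·2!·10!/13! = 1/858; Racah Σ t=0..0: t=0:+1/725760 = 1/725760; ⇒ 3j(1 5 6; -1 -4 5)² = 5/78, sgn -1
I_A²/I_B² = (1/286)/(5/78) = 3/55

3/55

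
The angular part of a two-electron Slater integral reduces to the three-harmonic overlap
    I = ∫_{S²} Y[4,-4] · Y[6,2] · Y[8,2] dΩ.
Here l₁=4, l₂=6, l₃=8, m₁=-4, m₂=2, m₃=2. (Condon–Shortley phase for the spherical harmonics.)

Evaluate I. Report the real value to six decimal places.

Checks pass: Σm=0; 18 even; l₃=8∈[2,10].
(2·4+1)(2·6+1)(2·8+1) = 1989
Δ: 2! 6! 10! / 19! → 1/23279256
sum: t=0:+1/1658880 t=1:−1/518400 t=2:+1/1658880 = -1/1382400
3j²(4 6 8; 0 0 0) = Δ·Π!·Σ² = 504/46189  (sign -1)
sum: t=2:+1/24883200 = 1/24883200
3j²(4 6 8; -4 2 2) = Δ·Π!·Σ² = 980/138567  (sign +1)
combine: 4πI² = 1989·504/46189·980/138567 = 1481760/9653501
take √, sign -1: I = -0.11052018

-0.110520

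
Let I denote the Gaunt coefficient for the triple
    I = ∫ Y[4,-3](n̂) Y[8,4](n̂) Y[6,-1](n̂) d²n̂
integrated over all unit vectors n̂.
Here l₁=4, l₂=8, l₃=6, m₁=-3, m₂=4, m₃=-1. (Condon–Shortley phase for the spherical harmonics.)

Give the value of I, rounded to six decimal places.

Checks pass: Σm=0; 18 even; l₃=6∈[4,12].
(2·4+1)(2·8+1)(2·6+1) = 1989
Δ: 6! 2! 10! / 19! → 1/23279256
sum: t=2:+1/1658880 t=3:−1/518400 t=4:+1/1658880 = -1/1382400
3j²(4 8 6; 0 0 0) = Δ·Π!·Σ² = 504/46189  (sign -1)
sum: t=5:−1/7257600 t=6:+1/12441600 = -1/17418240
3j²(4 8 6; -3 4 -1) = Δ·Π!·Σ² = 125/25194  (sign +1)
combine: 4πI² = 1989·504/46189·125/25194 = 94500/877591
take √, sign -1: I = -0.09256885

-0.092569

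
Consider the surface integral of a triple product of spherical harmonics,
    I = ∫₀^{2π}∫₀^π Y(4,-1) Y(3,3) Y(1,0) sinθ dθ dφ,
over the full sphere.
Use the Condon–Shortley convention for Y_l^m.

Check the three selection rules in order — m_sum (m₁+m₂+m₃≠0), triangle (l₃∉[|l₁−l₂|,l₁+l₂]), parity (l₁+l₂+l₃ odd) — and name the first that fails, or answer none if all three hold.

m_sum

azimuthal sum: -1 + 3 + 0 = 2  ✗
1 ≤ 1 ≤ 7 (triangle on l)
L = 4 + 3 + 1 = 8 (even)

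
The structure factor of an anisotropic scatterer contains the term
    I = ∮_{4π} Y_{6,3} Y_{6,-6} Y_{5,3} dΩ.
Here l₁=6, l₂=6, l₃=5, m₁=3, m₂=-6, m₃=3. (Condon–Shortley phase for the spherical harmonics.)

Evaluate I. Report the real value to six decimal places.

L=17 odd ⇒ parity kills the (l;000) factor ⇒ I = 0

0.000000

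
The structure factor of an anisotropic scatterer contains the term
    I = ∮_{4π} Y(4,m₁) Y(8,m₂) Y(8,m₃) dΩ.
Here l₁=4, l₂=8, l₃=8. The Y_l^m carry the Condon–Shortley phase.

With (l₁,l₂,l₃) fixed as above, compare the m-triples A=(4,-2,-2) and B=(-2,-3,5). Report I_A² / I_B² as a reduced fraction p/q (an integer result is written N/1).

Shared (l₁,l₂,l₃)=(4,8,8): N and (l;000)² cancel in I_A²/I_B².
A: Δ = 4!·4!·12!/21! = 1/185175900; Racah Σ t=0..0: t=0:+1/298598400 = 1/298598400; ⇒ 3j(4 8 8; 4 -2 -2)² = 70/4199, sgn +1
B: Δ = 4!·4!·12!/21! = 1/185175900; Racah Σ t=2..4: t=2:+1/209018880 t=3:−1/261273600 t=4:+1/3832012800 = 1/821145600; ⇒ 3j(4 8 8; -2 -3 5)² = 2/969, sgn -1
I_A²/I_B² = (70/4199)/(2/969) = 105/13

105/13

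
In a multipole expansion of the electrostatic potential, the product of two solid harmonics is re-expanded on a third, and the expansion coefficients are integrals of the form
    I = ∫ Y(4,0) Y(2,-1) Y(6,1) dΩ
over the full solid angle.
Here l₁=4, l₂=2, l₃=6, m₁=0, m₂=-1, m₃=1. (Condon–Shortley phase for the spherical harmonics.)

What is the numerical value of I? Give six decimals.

Checks pass: Σm=0; 12 even; l₃=6∈[2,6].
(2·4+1)(2·2+1)(2·6+1) = 585
Δ: 0! 8! 4! / 13! → 1/6435
sum: t=0:+1/2304 = 1/2304
3j²(4 2 6; 0 0 0) = Δ·Π!·Σ² = 5/143  (sign +1)
sum: t=0:+1/3456 = 1/3456
3j²(4 2 6; 0 -1 1) = Δ·Π!·Σ² = 35/1287  (sign -1)
combine: 4πI² = 585·5/143·35/1287 = 875/1573
take √, sign -1: I = -0.21039467

-0.210395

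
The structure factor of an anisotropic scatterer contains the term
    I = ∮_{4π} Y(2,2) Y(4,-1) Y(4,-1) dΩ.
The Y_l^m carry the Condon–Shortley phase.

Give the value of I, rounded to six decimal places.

0.200662

m-sum 0 ✓  L=10 even ✓  2≤4≤6 ✓
Π(2lᵢ+1) = 5×9×9 = 405
triangle coeff Δ(2,4,4) = 1/13860
Σ_t [0,2]: t=0:+1/192 t=1:−1/36 t=2:+1/192 = -5/288
(3j)²=20/693 [(2 4 4; 0 0 0)], sign=-1
Σ_t [0,0]: t=0:+1/144 = 1/144
(3j)²=10/231 [(2 4 4; 2 -1 -1)], sign=-1
⇒ 4πI² = 3000/5929
I = (+1)√(3000/5929/(4π)) = 0.20066192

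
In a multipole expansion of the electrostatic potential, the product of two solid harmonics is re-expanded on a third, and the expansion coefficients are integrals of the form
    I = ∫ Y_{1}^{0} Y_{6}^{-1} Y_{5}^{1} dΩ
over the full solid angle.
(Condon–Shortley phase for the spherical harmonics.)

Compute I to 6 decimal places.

Checks pass: Σm=0; 12 even; l₃=5∈[5,7].
(2·1+1)(2·6+1)(2·5+1) = 429
Δ: 2! 0! 10! / 13! → 1/858
sum: t=1:−1/14400 = -1/14400
3j²(1 6 5; 0 0 0) = Δ·Π!·Σ² = 6/143  (sign +1)
sum: t=1:−1/17280 = -1/17280
3j²(1 6 5; 0 -1 1) = Δ·Π!·Σ² = 35/858  (sign -1)
combine: 4πI² = 429·6/143·35/858 = 105/143
take √, sign -1: I = -0.24172507

-0.241725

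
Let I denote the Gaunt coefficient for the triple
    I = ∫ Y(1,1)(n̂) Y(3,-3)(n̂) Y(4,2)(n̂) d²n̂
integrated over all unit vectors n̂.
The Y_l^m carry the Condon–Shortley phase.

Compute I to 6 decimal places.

0.061558

Checks pass: Σm=0; 8 even; l₃=4∈[2,4].
(2·1+1)(2·3+1)(2·4+1) = 189
Δ: 0! 2! 6! / 9! → 1/252
sum: t=0:+1/36 = 1/36
3j²(1 3 4; 0 0 0) = Δ·Π!·Σ² = 4/63  (sign +1)
sum: t=0:+1/1440 = 1/1440
3j²(1 3 4; 1 -3 2) = Δ·Π!·Σ² = 1/252  (sign +1)
combine: 4πI² = 189·4/63·1/252 = 1/21
take √, sign +1: I = 0.06155813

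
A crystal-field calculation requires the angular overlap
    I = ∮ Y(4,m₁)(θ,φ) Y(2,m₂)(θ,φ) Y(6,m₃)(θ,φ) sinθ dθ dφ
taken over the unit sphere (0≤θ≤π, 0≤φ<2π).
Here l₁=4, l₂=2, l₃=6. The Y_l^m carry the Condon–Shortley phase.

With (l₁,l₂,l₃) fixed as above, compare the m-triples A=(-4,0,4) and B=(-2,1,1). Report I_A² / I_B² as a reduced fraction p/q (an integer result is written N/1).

Shared (l₁,l₂,l₃)=(4,2,6): N and (l;000)² cancel in I_A²/I_B².
A: Δ = 0!·8!·4!/13! = 1/6435; Racah Σ t=0..0: t=0:+1/161280 = 1/161280; ⇒ 3j(4 2 6; -4 0 4)² = 1/143, sgn +1
B: Δ = 0!·8!·4!/13! = 1/6435; Racah Σ t=0..0: t=0:+1/8640 = 1/8640; ⇒ 3j(4 2 6; -2 1 1)² = 14/1287, sgn -1
I_A²/I_B² = (1/143)/(14/1287) = 9/14

9/14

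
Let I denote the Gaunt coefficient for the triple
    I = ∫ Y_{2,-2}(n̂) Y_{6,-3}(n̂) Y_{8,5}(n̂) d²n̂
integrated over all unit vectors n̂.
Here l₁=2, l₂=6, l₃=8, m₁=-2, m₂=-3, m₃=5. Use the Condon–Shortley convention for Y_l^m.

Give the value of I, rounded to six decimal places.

-0.226917

m-sum 0 ✓  L=16 even ✓  4≤8≤8 ✓
Π(2lᵢ+1) = 5×13×17 = 1105
triangle coeff Δ(2,6,8) = 1/30940
Σ_t [0,0]: t=0:+1/2073600 = 1/2073600
(3j)²=28/1105 [(2 6 8; 0 0 0)], sign=+1
Σ_t [0,0]: t=0:+1/52254720 = 1/52254720
(3j)²=11/476 [(2 6 8; -2 -3 5)], sign=-1
⇒ 4πI² = 11/17
I = (-1)√(11/17/(4π)) = -0.22691696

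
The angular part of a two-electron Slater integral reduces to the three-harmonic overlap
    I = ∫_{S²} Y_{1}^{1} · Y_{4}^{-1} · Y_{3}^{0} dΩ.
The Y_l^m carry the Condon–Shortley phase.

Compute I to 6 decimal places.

Checks pass: Σm=0; 8 even; l₃=3∈[3,5].
(2·1+1)(2·4+1)(2·3+1) = 189
Δ: 2! 0! 6! / 9! → 1/252
sum: t=1:−1/36 = -1/36
3j²(1 4 3; 0 0 0) = Δ·Π!·Σ² = 4/63  (sign +1)
sum: t=0:+1/72 = 1/72
3j²(1 4 3; 1 -1 0) = Δ·Π!·Σ² = 5/126  (sign -1)
combine: 4πI² = 189·4/63·5/126 = 10/21
take √, sign -1: I = -0.19466390

-0.194664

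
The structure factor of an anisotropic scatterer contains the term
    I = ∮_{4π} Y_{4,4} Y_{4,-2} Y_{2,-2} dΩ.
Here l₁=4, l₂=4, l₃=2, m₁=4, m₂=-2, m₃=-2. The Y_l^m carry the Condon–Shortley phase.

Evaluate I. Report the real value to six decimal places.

Checks pass: Σm=0; 10 even; l₃=2∈[0,8].
(2·4+1)(2·4+1)(2·2+1) = 405
Δ: 6! 2! 2! / 11! → 1/13860
sum: t=2:+1/192 t=3:−1/36 t=4:+1/192 = -5/288
3j²(4 4 2; 0 0 0) = Δ·Π!·Σ² = 20/693  (sign -1)
sum: t=0:+1/2880 = 1/2880
3j²(4 4 2; 4 -2 -2) = Δ·Π!·Σ² = 2/165  (sign +1)
combine: 4πI² = 405·20/693·2/165 = 120/847
take √, sign -1: I = -0.10618031

-0.106180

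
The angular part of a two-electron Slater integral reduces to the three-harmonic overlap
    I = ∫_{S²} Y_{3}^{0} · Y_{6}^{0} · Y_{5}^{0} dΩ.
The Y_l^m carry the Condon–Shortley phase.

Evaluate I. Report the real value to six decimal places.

0.145631

m-sum 0 ✓  L=14 even ✓  3≤5≤9 ✓
Π(2lᵢ+1) = 7×13×11 = 1001
triangle coeff Δ(3,6,5) = 1/675675
Σ_t [1,3]: t=1:−1/8640 t=2:+1/2304 t=3:−1/8640 = 7/34560
(3j)²=7/429 [(3 6 5; 0 0 0)], sign=-1
(m-triple is (0,0,0) — same symbol as above.)
⇒ 4πI² = 343/1287
I = (+1)√(343/1287/(4π)) = 0.14563067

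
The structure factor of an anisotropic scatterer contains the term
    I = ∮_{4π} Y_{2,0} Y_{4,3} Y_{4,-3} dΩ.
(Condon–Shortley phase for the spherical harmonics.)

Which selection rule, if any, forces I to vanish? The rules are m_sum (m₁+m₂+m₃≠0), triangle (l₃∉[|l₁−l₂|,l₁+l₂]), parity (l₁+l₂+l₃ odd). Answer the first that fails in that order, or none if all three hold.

m₁+m₂+m₃ = 0 + 3 − 3 = 0  ✓
triangle: |2−4|=2 ≤ l₃=4 ≤ 2+4=6  ✓
parity: l₁+l₂+l₃ = 10 is even  ✓

none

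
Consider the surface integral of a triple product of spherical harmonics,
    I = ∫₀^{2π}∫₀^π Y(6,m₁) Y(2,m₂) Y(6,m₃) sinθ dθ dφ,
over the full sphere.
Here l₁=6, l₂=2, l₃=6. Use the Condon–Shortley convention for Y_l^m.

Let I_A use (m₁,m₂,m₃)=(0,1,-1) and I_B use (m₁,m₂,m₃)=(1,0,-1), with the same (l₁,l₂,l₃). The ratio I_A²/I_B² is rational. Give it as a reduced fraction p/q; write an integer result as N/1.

7/169

l's match ⇒ only the (l;m) 3-j factors differ between A and B.
A: triangle coeff Δ(6,2,6) = 1/90090; Σ_t [1,2]: t=1:−1/28800 t=2:+1/34560 = -1/172800; (3j)²=1/1430 [(6 2 6; 0 1 -1)], sign=+1
B: triangle coeff Δ(6,2,6) = 1/90090; Σ_t [0,2]: t=0:+1/57600 t=1:−1/17280 t=2:+1/120960 = -13/403200; (3j)²=13/770 [(6 2 6; 1 0 -1)], sign=+1
I_A²/I_B² = (1/1430)/(13/770) = 7/169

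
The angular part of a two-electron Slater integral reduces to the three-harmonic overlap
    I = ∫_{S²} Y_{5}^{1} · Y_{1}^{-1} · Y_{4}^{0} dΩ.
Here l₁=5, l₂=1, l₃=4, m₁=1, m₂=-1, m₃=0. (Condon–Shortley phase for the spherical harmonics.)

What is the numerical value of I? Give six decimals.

-0.190188

Checks pass: Σm=0; 10 even; l₃=4∈[4,6].
(2·5+1)(2·1+1)(2·4+1) = 297
Δ: 2! 8! 0! / 11! → 1/495
sum: t=1:−1/576 = -1/576
3j²(5 1 4; 0 0 0) = Δ·Π!·Σ² = 5/99  (sign -1)
sum: t=0:+1/1152 = 1/1152
3j²(5 1 4; 1 -1 0) = Δ·Π!·Σ² = 1/33  (sign +1)
combine: 4πI² = 297·5/99·1/33 = 5/11
take √, sign -1: I = -0.19018827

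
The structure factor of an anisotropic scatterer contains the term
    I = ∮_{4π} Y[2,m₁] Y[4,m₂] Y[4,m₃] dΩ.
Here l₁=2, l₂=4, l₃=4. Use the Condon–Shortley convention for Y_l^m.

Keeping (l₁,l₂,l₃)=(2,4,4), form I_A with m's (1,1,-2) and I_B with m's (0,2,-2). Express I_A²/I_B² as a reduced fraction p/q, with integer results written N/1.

Same 2,4,4: normalisation and zero-m 3j drop out of the ratio.
A: Δ: 2! 2! 6! / 11! → 1/13860; sum: t=0:+1/240 t=1:−1/96 = -1/160; 3j²(2 4 4; 1 1 -2) = Δ·Π!·Σ² = 27/1540  (sign -1)
B: Δ: 2! 2! 6! / 11! → 1/13860; sum: t=0:+1/2880 t=1:−1/120 t=2:+1/192 = -1/360; 3j²(2 4 4; 0 2 -2) = Δ·Π!·Σ² = 16/3465  (sign -1)
I_A²/I_B² = (27/1540)/(16/3465) = 243/64

243/64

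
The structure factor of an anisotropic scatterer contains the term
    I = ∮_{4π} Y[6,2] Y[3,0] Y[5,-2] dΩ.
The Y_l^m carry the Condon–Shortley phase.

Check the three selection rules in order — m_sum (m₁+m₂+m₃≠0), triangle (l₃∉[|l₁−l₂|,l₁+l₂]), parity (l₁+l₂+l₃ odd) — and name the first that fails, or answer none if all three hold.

none

Σmᵢ = 0  ✓
l₃∈[|l₁−l₂|,l₁+l₂]=[3,9], have l₃=5  ✓
Σlᵢ = 14 ⇒ even  ✓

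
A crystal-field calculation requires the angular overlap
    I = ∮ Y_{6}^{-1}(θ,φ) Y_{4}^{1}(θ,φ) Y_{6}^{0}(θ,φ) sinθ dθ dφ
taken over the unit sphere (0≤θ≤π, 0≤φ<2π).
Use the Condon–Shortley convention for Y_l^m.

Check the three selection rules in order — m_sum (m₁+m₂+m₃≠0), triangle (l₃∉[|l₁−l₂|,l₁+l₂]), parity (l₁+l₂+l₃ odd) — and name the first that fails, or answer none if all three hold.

azimuthal sum: -1 + 1 + 0 = 0  ✓
2 ≤ 6 ≤ 10 (triangle on l)  ✓
L = 6 + 4 + 6 = 16 (even)  ✓

none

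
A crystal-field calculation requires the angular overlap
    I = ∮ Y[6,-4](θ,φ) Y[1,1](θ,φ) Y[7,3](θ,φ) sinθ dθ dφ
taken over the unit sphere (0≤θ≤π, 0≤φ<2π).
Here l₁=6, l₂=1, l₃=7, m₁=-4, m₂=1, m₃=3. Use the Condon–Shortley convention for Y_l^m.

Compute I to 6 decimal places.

m-sum 0 ✓  L=14 even ✓  5≤7≤7 ✓
Π(2lᵢ+1) = 13×3×15 = 585
triangle coeff Δ(6,1,7) = 1/1365
Σ_t [0,0]: t=0:+1/518400 = 1/518400
(3j)²=7/195 [(6 1 7; 0 0 0)], sign=-1
Σ_t [0,0]: t=0:+1/14515200 = 1/14515200
(3j)²=2/455 [(6 1 7; -4 1 3)], sign=+1
⇒ 4πI² = 6/65
I = (-1)√(6/65/(4π)) = -0.08570655

-0.085707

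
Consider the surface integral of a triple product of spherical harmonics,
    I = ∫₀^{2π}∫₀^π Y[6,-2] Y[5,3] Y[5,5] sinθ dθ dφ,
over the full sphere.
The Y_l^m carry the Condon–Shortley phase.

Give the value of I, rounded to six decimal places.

Σmᵢ = 6 ≠ 0, so the φ-integral vanishes; I = 0

0.000000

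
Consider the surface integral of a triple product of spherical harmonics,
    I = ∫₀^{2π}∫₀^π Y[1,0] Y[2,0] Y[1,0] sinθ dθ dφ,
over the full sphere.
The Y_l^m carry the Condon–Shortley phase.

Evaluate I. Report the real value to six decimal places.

0.252313

m-sum 0 ✓  L=4 even ✓  1≤1≤3 ✓
Π(2lᵢ+1) = 3×5×3 = 45
triangle coeff Δ(1,2,1) = 1/30
Σ_t [1,1]: t=1:−1/1 = -1/1
(3j)²=2/15 [(1 2 1; 0 0 0)], sign=+1
(m-triple is (0,0,0) — same symbol as above.)
⇒ 4πI² = 4/5
I = (+1)√(4/5/(4π)) = 0.25231325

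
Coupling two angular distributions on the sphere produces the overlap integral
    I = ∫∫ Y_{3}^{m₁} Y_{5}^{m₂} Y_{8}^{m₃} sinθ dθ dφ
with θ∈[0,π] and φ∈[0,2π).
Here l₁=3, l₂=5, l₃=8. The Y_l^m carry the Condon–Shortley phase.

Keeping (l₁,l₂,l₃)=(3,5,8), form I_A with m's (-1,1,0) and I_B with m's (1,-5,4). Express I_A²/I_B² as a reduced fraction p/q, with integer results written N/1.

980/33

Same 3,5,8: normalisation and zero-m 3j drop out of the ratio.
A: Δ: 0! 6! 10! / 17! → 1/136136; sum: t=0:+1/829440 = 1/829440; 3j²(3 5 8; -1 1 0) = Δ·Π!·Σ² = 35/2431  (sign +1)
B: Δ: 0! 6! 10! / 17! → 1/136136; sum: t=0:+1/174182400 = 1/174182400; 3j²(3 5 8; 1 -5 4) = Δ·Π!·Σ² = 3/6188  (sign +1)
I_A²/I_B² = (35/2431)/(3/6188) = 980/33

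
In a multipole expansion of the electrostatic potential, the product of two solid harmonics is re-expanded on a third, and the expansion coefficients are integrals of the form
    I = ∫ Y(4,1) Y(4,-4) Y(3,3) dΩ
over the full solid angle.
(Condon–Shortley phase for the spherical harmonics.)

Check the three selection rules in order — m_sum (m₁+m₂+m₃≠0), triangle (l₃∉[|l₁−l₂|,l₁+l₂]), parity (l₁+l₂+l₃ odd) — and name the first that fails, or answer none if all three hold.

m₁+m₂+m₃ = 1 − 4 + 3 = 0  ✓
triangle: |4−4|=0 ≤ l₃=3 ≤ 4+4=8  ✓
parity: l₁+l₂+l₃ = 11 is odd  ✗

parity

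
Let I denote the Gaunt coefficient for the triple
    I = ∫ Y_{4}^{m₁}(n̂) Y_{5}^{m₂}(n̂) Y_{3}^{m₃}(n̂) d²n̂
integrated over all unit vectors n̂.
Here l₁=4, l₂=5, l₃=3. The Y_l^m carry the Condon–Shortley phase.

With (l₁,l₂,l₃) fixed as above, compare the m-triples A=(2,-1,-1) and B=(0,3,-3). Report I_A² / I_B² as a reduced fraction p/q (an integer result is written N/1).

1849/6300

Shared (l₁,l₂,l₃)=(4,5,3): N and (l;000)² cancel in I_A²/I_B².
A: Δ = 6!·2!·4!/13! = 1/180180; Racah Σ t=0..2: t=0:+1/34560 t=1:−1/720 t=2:+1/384 = 43/34560; ⇒ 3j(4 5 3; 2 -1 -1)² = 1849/180180, sgn +1
B: Δ = 6!·2!·4!/13! = 1/180180; Racah Σ t=4..4: t=4:+1/2304 = 1/2304; ⇒ 3j(4 5 3; 0 3 -3)² = 5/143, sgn +1
I_A²/I_B² = (1849/180180)/(5/143) = 1849/6300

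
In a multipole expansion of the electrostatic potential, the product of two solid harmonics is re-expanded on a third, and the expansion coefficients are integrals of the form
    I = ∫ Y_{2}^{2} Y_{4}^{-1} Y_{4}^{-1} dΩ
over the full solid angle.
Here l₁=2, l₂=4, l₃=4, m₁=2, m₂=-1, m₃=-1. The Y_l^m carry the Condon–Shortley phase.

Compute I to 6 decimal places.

m-sum 0 ✓  L=10 even ✓  2≤4≤6 ✓
Π(2lᵢ+1) = 5×9×9 = 405
triangle coeff Δ(2,4,4) = 1/13860
Σ_t [0,2]: t=0:+1/192 t=1:−1/36 t=2:+1/192 = -5/288
(3j)²=20/693 [(2 4 4; 0 0 0)], sign=-1
Σ_t [0,0]: t=0:+1/144 = 1/144
(3j)²=10/231 [(2 4 4; 2 -1 -1)], sign=-1
⇒ 4πI² = 3000/5929
I = (+1)√(3000/5929/(4π)) = 0.20066192

0.200662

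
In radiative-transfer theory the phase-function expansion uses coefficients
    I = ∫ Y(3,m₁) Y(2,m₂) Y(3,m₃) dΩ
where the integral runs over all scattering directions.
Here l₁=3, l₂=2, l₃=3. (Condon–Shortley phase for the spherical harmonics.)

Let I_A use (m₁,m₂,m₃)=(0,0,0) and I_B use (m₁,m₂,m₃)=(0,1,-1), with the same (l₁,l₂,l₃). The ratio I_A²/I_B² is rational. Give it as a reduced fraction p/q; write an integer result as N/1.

8/1

Shared (l₁,l₂,l₃)=(3,2,3): N and (l;000)² cancel in I_A²/I_B².
A: Δ = 2!·4!·2!/9! = 1/3780; Racah Σ t=0..2: t=0:+1/24 t=1:−1/4 t=2:+1/24 = -1/6; ⇒ 3j(3 2 3; 0 0 0)² = 4/105, sgn +1
B: Δ = 2!·4!·2!/9! = 1/3780; Racah Σ t=1..2: t=1:−1/8 t=2:+1/12 = -1/24; ⇒ 3j(3 2 3; 0 1 -1)² = 1/210, sgn -1
I_A²/I_B² = (4/105)/(1/210) = 8/1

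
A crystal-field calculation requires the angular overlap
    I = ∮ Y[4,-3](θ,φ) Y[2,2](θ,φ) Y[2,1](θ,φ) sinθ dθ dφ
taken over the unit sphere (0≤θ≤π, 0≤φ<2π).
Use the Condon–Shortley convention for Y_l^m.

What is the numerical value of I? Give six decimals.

Rules hold: Σm=0, L=8 even, 2≤2≤6.
N = 9·5·5 = 225
Δ = 4!·4!·0!/9! = 1/630
Racah Σ t=2..2: t=2:+1/16 = 1/16
⇒ 3j(4 2 2; 0 0 0)² = 2/35, sgn +1
Racah Σ t=4..4: t=4:+1/144 = 1/144
⇒ 3j(4 2 2; -3 2 1)² = 1/18, sgn -1
4πI² = N·(3j₀)²·(3jₘ)² = 5/7
I = -1·√(0.714286/4π) = -0.23841361

-0.238414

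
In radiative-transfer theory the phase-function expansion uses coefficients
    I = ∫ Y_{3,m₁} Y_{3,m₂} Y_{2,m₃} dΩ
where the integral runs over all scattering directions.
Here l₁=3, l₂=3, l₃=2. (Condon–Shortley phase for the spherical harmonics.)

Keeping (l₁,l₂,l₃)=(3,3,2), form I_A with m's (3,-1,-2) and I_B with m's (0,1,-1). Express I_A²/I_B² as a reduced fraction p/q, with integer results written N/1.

Same 3,3,2: normalisation and zero-m 3j drop out of the ratio.
A: Δ: 4! 2! 2! / 9! → 1/3780; sum: t=0:+1/96 = 1/96; 3j²(3 3 2; 3 -1 -2) = Δ·Π!·Σ² = 1/42  (sign +1)
B: Δ: 4! 2! 2! / 9! → 1/3780; sum: t=2:+1/8 t=3:−1/12 = 1/24; 3j²(3 3 2; 0 1 -1) = Δ·Π!·Σ² = 1/210  (sign -1)
I_A²/I_B² = (1/42)/(1/210) = 5/1

5/1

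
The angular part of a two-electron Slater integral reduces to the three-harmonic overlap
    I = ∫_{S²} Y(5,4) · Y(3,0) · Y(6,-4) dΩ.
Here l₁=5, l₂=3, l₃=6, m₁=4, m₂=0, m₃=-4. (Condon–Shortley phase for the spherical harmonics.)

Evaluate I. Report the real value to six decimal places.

m-sum 0 ✓  L=14 even ✓  2≤6≤8 ✓
Π(2lᵢ+1) = 11×7×13 = 1001
triangle coeff Δ(5,3,6) = 1/675675
Σ_t [0,2]: t=0:+1/8640 t=1:−1/2304 t=2:+1/8640 = -7/34560
(3j)²=7/429 [(5 3 6; 0 0 0)], sign=-1
Σ_t [0,1]: t=0:+1/60480 t=1:−1/161280 = 1/96768
(3j)²=15/1001 [(5 3 6; 4 0 -4)], sign=+1
⇒ 4πI² = 35/143
I = (-1)√(35/143/(4π)) = -0.13956004

-0.139560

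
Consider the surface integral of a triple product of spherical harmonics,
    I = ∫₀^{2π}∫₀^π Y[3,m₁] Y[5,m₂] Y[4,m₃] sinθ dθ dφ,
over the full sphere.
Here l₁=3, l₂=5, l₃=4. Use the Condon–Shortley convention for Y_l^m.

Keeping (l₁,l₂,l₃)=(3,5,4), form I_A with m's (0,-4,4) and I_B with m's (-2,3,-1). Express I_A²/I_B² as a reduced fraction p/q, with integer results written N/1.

Same 3,5,4: normalisation and zero-m 3j drop out of the ratio.
A: Δ: 4! 2! 6! / 13! → 1/180180; sum: t=1:−1/8640 = -1/8640; 3j²(3 5 4; 0 -4 4) = Δ·Π!·Σ² = 28/715  (sign -1)
B: Δ: 4! 2! 6! / 13! → 1/180180; sum: t=3:−1/1440 t=4:+1/1152 = 1/5760; 3j²(3 5 4; -2 3 -1) = Δ·Π!·Σ² = 1/858  (sign -1)
I_A²/I_B² = (28/715)/(1/858) = 168/5

168/5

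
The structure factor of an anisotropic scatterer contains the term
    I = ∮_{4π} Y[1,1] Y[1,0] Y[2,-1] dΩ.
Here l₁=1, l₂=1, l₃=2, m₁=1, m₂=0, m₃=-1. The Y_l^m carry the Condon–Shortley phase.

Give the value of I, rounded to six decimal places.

-0.218510

m-sum 0 ✓  L=4 even ✓  0≤2≤2 ✓
Π(2lᵢ+1) = 3×3×5 = 45
triangle coeff Δ(1,1,2) = 1/30
Σ_t [0,0]: t=0:+1/1 = 1/1
(3j)²=2/15 [(1 1 2; 0 0 0)], sign=+1
Σ_t [0,0]: t=0:+1/2 = 1/2
(3j)²=1/10 [(1 1 2; 1 0 -1)], sign=-1
⇒ 4πI² = 3/5
I = (-1)√(3/5/(4π)) = -0.21850969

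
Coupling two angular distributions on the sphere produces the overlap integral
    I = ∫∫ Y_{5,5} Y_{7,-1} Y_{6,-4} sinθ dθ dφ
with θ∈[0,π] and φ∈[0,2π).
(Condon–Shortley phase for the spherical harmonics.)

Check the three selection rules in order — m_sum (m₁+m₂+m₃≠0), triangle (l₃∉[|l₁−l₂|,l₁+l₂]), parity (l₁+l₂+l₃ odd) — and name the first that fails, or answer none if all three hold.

Σmᵢ = 0  ✓
l₃∈[|l₁−l₂|,l₁+l₂]=[2,12], have l₃=6  ✓
Σlᵢ = 18 ⇒ even  ✓

none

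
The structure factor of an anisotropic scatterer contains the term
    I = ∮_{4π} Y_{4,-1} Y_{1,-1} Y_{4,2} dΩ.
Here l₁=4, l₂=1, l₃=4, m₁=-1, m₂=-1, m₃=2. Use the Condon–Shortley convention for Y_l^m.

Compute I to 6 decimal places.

l₁+l₂+l₃=9 is odd: 3j(l;000)=0 ⇒ I=0

0.000000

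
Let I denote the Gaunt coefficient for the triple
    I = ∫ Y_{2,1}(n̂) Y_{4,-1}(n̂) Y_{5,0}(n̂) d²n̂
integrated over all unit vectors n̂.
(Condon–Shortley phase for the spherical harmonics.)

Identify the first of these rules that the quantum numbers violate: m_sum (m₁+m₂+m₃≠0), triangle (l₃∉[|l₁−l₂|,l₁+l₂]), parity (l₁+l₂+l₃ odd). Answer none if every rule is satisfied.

Σmᵢ = 0  ✓
l₃∈[|l₁−l₂|,l₁+l₂]=[2,6], have l₃=5  ✓
Σlᵢ = 11 ⇒ odd  ✗

parity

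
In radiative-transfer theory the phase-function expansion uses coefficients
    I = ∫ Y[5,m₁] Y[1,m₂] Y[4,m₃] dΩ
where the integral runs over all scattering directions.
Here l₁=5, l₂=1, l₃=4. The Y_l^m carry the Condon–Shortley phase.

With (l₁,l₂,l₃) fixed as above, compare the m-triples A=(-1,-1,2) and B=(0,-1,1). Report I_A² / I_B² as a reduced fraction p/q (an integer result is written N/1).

3/5

Same 5,1,4: normalisation and zero-m 3j drop out of the ratio.
A: Δ: 2! 8! 0! / 11! → 1/495; sum: t=0:+1/2880 = 1/2880; 3j²(5 1 4; -1 -1 2) = Δ·Π!·Σ² = 2/165  (sign +1)
B: Δ: 2! 8! 0! / 11! → 1/495; sum: t=0:+1/1440 = 1/1440; 3j²(5 1 4; 0 -1 1) = Δ·Π!·Σ² = 2/99  (sign -1)
I_A²/I_B² = (2/165)/(2/99) = 3/5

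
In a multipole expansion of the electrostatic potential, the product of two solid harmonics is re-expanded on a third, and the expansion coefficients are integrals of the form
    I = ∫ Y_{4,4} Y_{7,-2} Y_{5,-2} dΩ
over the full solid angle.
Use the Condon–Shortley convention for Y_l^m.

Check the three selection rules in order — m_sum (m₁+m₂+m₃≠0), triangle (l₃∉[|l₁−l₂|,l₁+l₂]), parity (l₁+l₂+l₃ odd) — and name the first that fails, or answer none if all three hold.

none

Σmᵢ = 0  ✓
l₃∈[|l₁−l₂|,l₁+l₂]=[3,11], have l₃=5  ✓
Σlᵢ = 16 ⇒ even  ✓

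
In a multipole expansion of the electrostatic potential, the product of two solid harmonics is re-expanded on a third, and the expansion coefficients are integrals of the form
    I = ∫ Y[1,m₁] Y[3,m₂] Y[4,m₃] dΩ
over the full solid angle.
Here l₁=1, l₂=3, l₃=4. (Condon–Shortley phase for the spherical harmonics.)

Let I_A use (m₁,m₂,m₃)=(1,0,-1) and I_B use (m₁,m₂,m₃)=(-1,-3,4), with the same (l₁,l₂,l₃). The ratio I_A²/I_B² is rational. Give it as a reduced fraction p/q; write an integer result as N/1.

5/14

l's match ⇒ only the (l;m) 3-j factors differ between A and B.
A: triangle coeff Δ(1,3,4) = 1/252; Σ_t [0,0]: t=0:+1/72 = 1/72; (3j)²=5/126 [(1 3 4; 1 0 -1)], sign=-1
B: triangle coeff Δ(1,3,4) = 1/252; Σ_t [0,0]: t=0:+1/1440 = 1/1440; (3j)²=1/9 [(1 3 4; -1 -3 4)], sign=+1
I_A²/I_B² = (5/126)/(1/9) = 5/14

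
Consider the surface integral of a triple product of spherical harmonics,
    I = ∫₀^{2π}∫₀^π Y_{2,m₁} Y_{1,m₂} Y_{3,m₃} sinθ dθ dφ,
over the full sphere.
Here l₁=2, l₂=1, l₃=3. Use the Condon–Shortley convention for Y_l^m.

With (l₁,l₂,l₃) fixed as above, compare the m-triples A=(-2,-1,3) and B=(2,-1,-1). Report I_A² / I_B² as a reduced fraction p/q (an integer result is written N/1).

15/1

l's match ⇒ only the (l;m) 3-j factors differ between A and B.
A: triangle coeff Δ(2,1,3) = 1/105; Σ_t [0,0]: t=0:+1/48 = 1/48; (3j)²=1/7 [(2 1 3; -2 -1 3)], sign=+1
B: triangle coeff Δ(2,1,3) = 1/105; Σ_t [0,0]: t=0:+1/48 = 1/48; (3j)²=1/105 [(2 1 3; 2 -1 -1)], sign=+1
I_A²/I_B² = (1/7)/(1/105) = 15/1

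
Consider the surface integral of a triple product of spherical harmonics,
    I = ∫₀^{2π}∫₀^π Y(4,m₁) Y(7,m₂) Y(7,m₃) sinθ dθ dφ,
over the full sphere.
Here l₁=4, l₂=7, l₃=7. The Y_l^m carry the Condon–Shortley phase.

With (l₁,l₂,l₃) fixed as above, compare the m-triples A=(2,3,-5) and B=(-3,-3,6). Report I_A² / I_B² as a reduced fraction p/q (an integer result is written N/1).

3364/7371

Shared (l₁,l₂,l₃)=(4,7,7): N and (l;000)² cancel in I_A²/I_B².
A: Δ = 4!·4!·10!/19! = 1/58198140; Racah Σ t=0..2: t=0:+1/348364800 t=1:−1/13063680 t=2:+1/7741440 = 29/522547200; ⇒ 3j(4 7 7; 2 3 -5)² = 1682/264537, sgn +1
B: Δ = 4!·4!·10!/19! = 1/58198140; Racah Σ t=3..4: t=3:−1/52254720 t=4:+1/522547200 = -1/58060800; ⇒ 3j(4 7 7; -3 -3 6)² = 9/646, sgn +1
I_A²/I_B² = (1682/264537)/(9/646) = 3364/7371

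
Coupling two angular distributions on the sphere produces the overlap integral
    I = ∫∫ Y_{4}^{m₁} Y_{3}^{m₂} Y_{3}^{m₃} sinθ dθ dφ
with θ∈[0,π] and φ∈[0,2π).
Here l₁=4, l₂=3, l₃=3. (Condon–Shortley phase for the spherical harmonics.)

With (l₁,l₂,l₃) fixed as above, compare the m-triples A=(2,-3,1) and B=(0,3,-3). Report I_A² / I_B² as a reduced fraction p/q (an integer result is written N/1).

Shared (l₁,l₂,l₃)=(4,3,3): N and (l;000)² cancel in I_A²/I_B².
A: Δ = 4!·4!·2!/11! = 1/34650; Racah Σ t=0..0: t=0:+1/192 = 1/192; ⇒ 3j(4 3 3; 2 -3 1)² = 3/77, sgn +1
B: Δ = 4!·4!·2!/11! = 1/34650; Racah Σ t=4..4: t=4:+1/1152 = 1/1152; ⇒ 3j(4 3 3; 0 3 -3)² = 1/154, sgn +1
I_A²/I_B² = (3/77)/(1/154) = 6/1

6/1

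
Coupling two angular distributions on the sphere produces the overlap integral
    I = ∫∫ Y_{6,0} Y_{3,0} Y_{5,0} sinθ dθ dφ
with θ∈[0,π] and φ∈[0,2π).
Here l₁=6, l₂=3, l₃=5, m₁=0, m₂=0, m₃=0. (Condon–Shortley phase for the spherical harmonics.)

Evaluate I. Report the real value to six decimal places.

0.145631

Checks pass: Σm=0; 14 even; l₃=5∈[3,9].
(2·6+1)(2·3+1)(2·5+1) = 1001
Δ: 4! 8! 2! / 15! → 1/675675
sum: t=1:−1/8640 t=2:+1/2304 t=3:−1/8640 = 7/34560
3j²(6 3 5; 0 0 0) = Δ·Π!·Σ² = 7/429  (sign -1)
(m-triple is (0,0,0) — same symbol as above.)
combine: 4πI² = 1001·7/429·7/429 = 343/1287
take √, sign +1: I = 0.14563067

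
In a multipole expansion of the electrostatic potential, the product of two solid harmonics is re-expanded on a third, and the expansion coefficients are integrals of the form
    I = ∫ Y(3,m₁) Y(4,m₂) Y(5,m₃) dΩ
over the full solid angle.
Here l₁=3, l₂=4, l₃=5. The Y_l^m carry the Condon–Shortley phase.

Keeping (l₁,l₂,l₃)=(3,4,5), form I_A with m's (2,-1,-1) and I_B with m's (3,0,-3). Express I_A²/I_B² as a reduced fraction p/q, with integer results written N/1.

125/252

l's match ⇒ only the (l;m) 3-j factors differ between A and B.
A: triangle coeff Δ(3,4,5) = 1/180180; Σ_t [0,1]: t=0:+1/432 t=1:−1/1152 = 5/3456; (3j)²=625/36036 [(3 4 5; 2 -1 -1)], sign=+1
B: triangle coeff Δ(3,4,5) = 1/180180; Σ_t [0,0]: t=0:+1/2304 = 1/2304; (3j)²=5/143 [(3 4 5; 3 0 -3)], sign=+1
I_A²/I_B² = (625/36036)/(5/143) = 125/252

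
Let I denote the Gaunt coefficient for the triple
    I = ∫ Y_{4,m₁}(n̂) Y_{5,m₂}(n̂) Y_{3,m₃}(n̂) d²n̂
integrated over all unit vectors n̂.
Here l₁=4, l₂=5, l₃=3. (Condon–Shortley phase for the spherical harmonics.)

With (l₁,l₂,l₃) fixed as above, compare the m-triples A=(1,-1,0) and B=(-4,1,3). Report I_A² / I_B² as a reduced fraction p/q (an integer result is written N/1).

Same 4,5,3: normalisation and zero-m 3j drop out of the ratio.
A: Δ: 6! 2! 4! / 13! → 1/180180; sum: t=1:−1/1440 t=2:+1/192 t=3:−1/432 = 19/8640; 3j²(4 5 3; 1 -1 0) = Δ·Π!·Σ² = 361/30030  (sign -1)
B: Δ: 6! 2! 4! / 13! → 1/180180; sum: t=6:+1/34560 = 1/34560; 3j²(4 5 3; -4 1 3) = Δ·Π!·Σ² = 1/429  (sign +1)
I_A²/I_B² = (361/30030)/(1/429) = 361/70

361/70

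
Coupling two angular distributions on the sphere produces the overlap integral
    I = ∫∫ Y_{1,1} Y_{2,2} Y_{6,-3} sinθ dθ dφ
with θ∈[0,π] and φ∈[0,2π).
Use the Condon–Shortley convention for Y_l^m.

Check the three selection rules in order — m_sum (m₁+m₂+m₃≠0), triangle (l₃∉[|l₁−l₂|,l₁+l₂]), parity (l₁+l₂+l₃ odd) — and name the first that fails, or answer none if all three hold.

triangle

Σmᵢ = 0  ✓
l₃∈[|l₁−l₂|,l₁+l₂]=[1,3], have l₃=6  ✗
Σlᵢ = 9 ⇒ odd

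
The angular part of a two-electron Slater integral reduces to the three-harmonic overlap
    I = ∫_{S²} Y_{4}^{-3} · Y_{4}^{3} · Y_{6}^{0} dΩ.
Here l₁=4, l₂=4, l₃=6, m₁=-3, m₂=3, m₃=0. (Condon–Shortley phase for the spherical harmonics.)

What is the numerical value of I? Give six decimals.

m-sum 0 ✓  L=14 even ✓  0≤6≤8 ✓
Π(2lᵢ+1) = 9×9×13 = 1053
triangle coeff Δ(4,4,6) = 1/1261260
Σ_t [0,2]: t=0:+1/4608 t=1:−1/1296 t=2:+1/4608 = -7/20736
(3j)²=20/1287 [(4 4 6; 0 0 0)], sign=-1
Σ_t [1,2]: t=1:−1/518400 t=2:+1/28800 = 17/518400
(3j)²=289/25740 [(4 4 6; -3 3 0)], sign=+1
⇒ 4πI² = 289/1573
I = (-1)√(289/1573/(4π)) = -0.12091485

-0.120915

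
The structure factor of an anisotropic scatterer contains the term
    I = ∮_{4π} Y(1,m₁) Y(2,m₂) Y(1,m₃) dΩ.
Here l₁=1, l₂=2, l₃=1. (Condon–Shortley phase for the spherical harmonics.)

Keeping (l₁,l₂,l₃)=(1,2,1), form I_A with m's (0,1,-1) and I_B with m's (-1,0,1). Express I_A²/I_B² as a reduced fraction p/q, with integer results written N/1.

3/1

Same 1,2,1: normalisation and zero-m 3j drop out of the ratio.
A: Δ: 2! 0! 2! / 5! → 1/30; sum: t=1:−1/2 = -1/2; 3j²(1 2 1; 0 1 -1) = Δ·Π!·Σ² = 1/10  (sign -1)
B: Δ: 2! 0! 2! / 5! → 1/30; sum: t=2:+1/4 = 1/4; 3j²(1 2 1; -1 0 1) = Δ·Π!·Σ² = 1/30  (sign +1)
I_A²/I_B² = (1/10)/(1/30) = 3/1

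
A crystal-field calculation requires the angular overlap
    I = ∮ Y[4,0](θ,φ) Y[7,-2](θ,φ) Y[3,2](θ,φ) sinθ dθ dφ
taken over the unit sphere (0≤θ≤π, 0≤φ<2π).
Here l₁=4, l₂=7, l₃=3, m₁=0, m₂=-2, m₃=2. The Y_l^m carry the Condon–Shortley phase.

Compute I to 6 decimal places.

m-sum 0 ✓  L=14 even ✓  3≤3≤11 ✓
Π(2lᵢ+1) = 9×15×7 = 945
triangle coeff Δ(4,7,3) = 1/45045
Σ_t [4,4]: t=4:+1/20736 = 1/20736
(3j)²=35/1287 [(4 7 3; 0 0 0)], sign=-1
Σ_t [4,4]: t=4:+1/69120 = 1/69120
(3j)²=2/143 [(4 7 3; 0 -2 2)], sign=-1
⇒ 4πI² = 7350/20449
I = (+1)√(7350/20449/(4π)) = 0.16912301

0.169123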